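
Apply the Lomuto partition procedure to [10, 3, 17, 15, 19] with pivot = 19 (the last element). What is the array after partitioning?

Lomuto partition with pivot = 19:

Initial array: [10, 3, 17, 15, 19]

arr[0]=10 <= 19: swap with position 0, array becomes [10, 3, 17, 15, 19]
arr[1]=3 <= 19: swap with position 1, array becomes [10, 3, 17, 15, 19]
arr[2]=17 <= 19: swap with position 2, array becomes [10, 3, 17, 15, 19]
arr[3]=15 <= 19: swap with position 3, array becomes [10, 3, 17, 15, 19]

Place pivot at position 4: [10, 3, 17, 15, 19]
Pivot position: 4

After partitioning with pivot 19, the array becomes [10, 3, 17, 15, 19]. The pivot is placed at index 4. All elements to the left of the pivot are <= 19, and all elements to the right are > 19.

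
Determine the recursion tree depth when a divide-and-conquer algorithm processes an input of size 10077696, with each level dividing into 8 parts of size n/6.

For divide and conquer with division factor 6:

Problem sizes at each level:
Level 0: 10077696
Level 1: 1679616
Level 2: 279936
Level 3: 46656
Level 4: 7776
Level 5: 1296
Level 6: 216
Level 7: 36
Level 8: 6
Level 9: 1

The root is level 0 and the size-1 base case is level 9 (the tree spans levels 0 through 9, i.e. 10 levels counting the root), so the depth is the number of divisions: log_6(10077696) = 9

The recursion tree depth is log_6(10077696) = 9. At each level, the problem size is divided by 6, so it takes 9 divisions to reduce to a base case of size 1. The algorithm makes 8 recursive calls at each level.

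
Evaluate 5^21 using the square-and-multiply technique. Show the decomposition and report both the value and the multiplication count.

Computing 5^21 by squaring (build up from 5^1; each line after the first costs one multiplication):

5^1 = 5
5^2 = (5^1)^2 = 5^2 = 25
5^4 = (5^2)^2 = 25^2 = 625
5^5 = 5 * 5^4 = 5 * 625 = 3125
5^10 = (5^5)^2 = 3125^2 = 9765625
5^20 = (5^10)^2 = 9765625^2 = 95367431640625
5^21 = 5 * 5^20 = 5 * 95367431640625 = 476837158203125

Result: 476837158203125
Multiplications needed: 6 (6 lines after 5^1)

5^21 = 476837158203125. Using exponentiation by squaring, this requires 6 multiplications. The key idea: if the exponent is even, square the half-power; if odd, multiply by the base once.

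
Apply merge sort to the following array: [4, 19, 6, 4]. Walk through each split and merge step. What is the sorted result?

Merge sort trace:

Split: [4, 19, 6, 4] -> [4, 19] and [6, 4]
  Split: [4, 19] -> [4] and [19]
  Merge: [4] + [19] -> [4, 19]
  Split: [6, 4] -> [6] and [4]
  Merge: [6] + [4] -> [4, 6]
Merge: [4, 19] + [4, 6] -> [4, 4, 6, 19]

Final sorted array: [4, 4, 6, 19]

The merge sort proceeds by recursively splitting the array and merging sorted halves.
After all merges, the sorted array is [4, 4, 6, 19].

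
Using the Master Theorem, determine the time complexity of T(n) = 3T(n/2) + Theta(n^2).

Master Theorem for T(n) = 3T(n/2) + O(n^2):

a = 3, b = 2, c = 2
log_b(a) = log_2(3) = 1.5850

Case 3: c = 2 > log_2(3) = 1.5850
T(n) = O(n^2) = O(n^2)

For T(n) = 3T(n/2) + O(n^2): log_2(3) = 1.5850. This is Case 3 of the Master Theorem (c > log_b(a), work dominated by root), giving O(n^2).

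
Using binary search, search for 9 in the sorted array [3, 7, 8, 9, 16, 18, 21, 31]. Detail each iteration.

Binary search for 9 in [3, 7, 8, 9, 16, 18, 21, 31]:

lo=0, hi=7, mid=3, arr[mid]=9 -> Found target at index 3!

Binary search finds 9 at index 3 after 1 comparisons. The search repeatedly halves the search space by comparing with the middle element.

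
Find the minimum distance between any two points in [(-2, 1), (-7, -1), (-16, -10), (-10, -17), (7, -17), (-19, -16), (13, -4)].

Computing all pairwise distances among 7 points:

d((-2, 1), (-7, -1)) = 5.3852 <-- minimum
d((-2, 1), (-16, -10)) = 17.8045
d((-2, 1), (-10, -17)) = 19.6977
d((-2, 1), (7, -17)) = 20.1246
d((-2, 1), (-19, -16)) = 24.0416
d((-2, 1), (13, -4)) = 15.8114
d((-7, -1), (-16, -10)) = 12.7279
d((-7, -1), (-10, -17)) = 16.2788
d((-7, -1), (7, -17)) = 21.2603
d((-7, -1), (-19, -16)) = 19.2094
d((-7, -1), (13, -4)) = 20.2237
d((-16, -10), (-10, -17)) = 9.2195
d((-16, -10), (7, -17)) = 24.0416
d((-16, -10), (-19, -16)) = 6.7082
d((-16, -10), (13, -4)) = 29.6142
d((-10, -17), (7, -17)) = 17.0
d((-10, -17), (-19, -16)) = 9.0554
d((-10, -17), (13, -4)) = 26.4197
d((7, -17), (-19, -16)) = 26.0192
d((7, -17), (13, -4)) = 14.3178
d((-19, -16), (13, -4)) = 34.176

Closest pair: (-2, 1) and (-7, -1) with distance 5.3852

The closest pair is (-2, 1) and (-7, -1) with Euclidean distance 5.3852. For 7 points, brute-force pairwise comparison is shown above. For large n, the divide-and-conquer algorithm (sort by x, recurse on halves, check the dividing strip) achieves O(n log n).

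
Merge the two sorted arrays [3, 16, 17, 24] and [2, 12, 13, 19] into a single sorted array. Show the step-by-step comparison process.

Merging process:

Compare 3 vs 2: take 2 from right. Merged: [2]
Compare 3 vs 12: take 3 from left. Merged: [2, 3]
Compare 16 vs 12: take 12 from right. Merged: [2, 3, 12]
Compare 16 vs 13: take 13 from right. Merged: [2, 3, 12, 13]
Compare 16 vs 19: take 16 from left. Merged: [2, 3, 12, 13, 16]
Compare 17 vs 19: take 17 from left. Merged: [2, 3, 12, 13, 16, 17]
Compare 24 vs 19: take 19 from right. Merged: [2, 3, 12, 13, 16, 17, 19]
Append remaining from left: [24]. Merged: [2, 3, 12, 13, 16, 17, 19, 24]

Final merged array: [2, 3, 12, 13, 16, 17, 19, 24]
Total comparisons: 7

The merged array is [2, 3, 12, 13, 16, 17, 19, 24], requiring 7 comparisons. The merge step runs in O(n) time where n is the total number of elements.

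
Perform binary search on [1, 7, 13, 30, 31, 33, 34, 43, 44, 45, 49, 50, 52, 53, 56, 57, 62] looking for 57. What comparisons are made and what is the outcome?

Binary search for 57 in [1, 7, 13, 30, 31, 33, 34, 43, 44, 45, 49, 50, 52, 53, 56, 57, 62]:

lo=0, hi=16, mid=8, arr[mid]=44 -> 44 < 57, search right half
lo=9, hi=16, mid=12, arr[mid]=52 -> 52 < 57, search right half
lo=13, hi=16, mid=14, arr[mid]=56 -> 56 < 57, search right half
lo=15, hi=16, mid=15, arr[mid]=57 -> Found target at index 15!

Binary search finds 57 at index 15 after 4 comparisons. The search repeatedly halves the search space by comparing with the middle element.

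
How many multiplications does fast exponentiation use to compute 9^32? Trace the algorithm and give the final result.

Computing 9^32 by squaring (build up from 9^1; each line after the first costs one multiplication):

9^1 = 9
9^2 = (9^1)^2 = 9^2 = 81
9^4 = (9^2)^2 = 81^2 = 6561
9^8 = (9^4)^2 = 6561^2 = 43046721
9^16 = (9^8)^2 = 43046721^2 = 1853020188851841
9^32 = (9^16)^2 = 1853020188851841^2 = 3433683820292512484657849089281

Result: 3433683820292512484657849089281
Multiplications needed: 5 (5 lines after 9^1)

9^32 = 3433683820292512484657849089281. Using exponentiation by squaring, this requires 5 multiplications. The key idea: if the exponent is even, square the half-power; if odd, multiply by the base once.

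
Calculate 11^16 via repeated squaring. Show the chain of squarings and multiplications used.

Computing 11^16 by squaring (build up from 11^1; each line after the first costs one multiplication):

11^1 = 11
11^2 = (11^1)^2 = 11^2 = 121
11^4 = (11^2)^2 = 121^2 = 14641
11^8 = (11^4)^2 = 14641^2 = 214358881
11^16 = (11^8)^2 = 214358881^2 = 45949729863572161

Result: 45949729863572161
Multiplications needed: 4 (4 lines after 11^1)

11^16 = 45949729863572161. Using exponentiation by squaring, this requires 4 multiplications. The key idea: if the exponent is even, square the half-power; if odd, multiply by the base once.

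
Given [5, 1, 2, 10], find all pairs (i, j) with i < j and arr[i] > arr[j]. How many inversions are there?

Finding inversions in [5, 1, 2, 10]:

(0, 1): arr[0]=5 > arr[1]=1
(0, 2): arr[0]=5 > arr[2]=2

Total inversions: 2

The array has 2 inversion(s): (0,1), (0,2). Each pair (i,j) satisfies i < j and arr[i] > arr[j].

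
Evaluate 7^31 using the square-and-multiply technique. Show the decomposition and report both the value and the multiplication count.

Computing 7^31 by squaring (build up from 7^1; each line after the first costs one multiplication):

7^1 = 7
7^2 = (7^1)^2 = 7^2 = 49
7^3 = 7 * 7^2 = 7 * 49 = 343
7^6 = (7^3)^2 = 343^2 = 117649
7^7 = 7 * 7^6 = 7 * 117649 = 823543
7^14 = (7^7)^2 = 823543^2 = 678223072849
7^15 = 7 * 7^14 = 7 * 678223072849 = 4747561509943
7^30 = (7^15)^2 = 4747561509943^2 = 22539340290692258087863249
7^31 = 7 * 7^30 = 7 * 22539340290692258087863249 = 157775382034845806615042743

Result: 157775382034845806615042743
Multiplications needed: 8 (8 lines after 7^1)

7^31 = 157775382034845806615042743. Using exponentiation by squaring, this requires 8 multiplications. The key idea: if the exponent is even, square the half-power; if odd, multiply by the base once.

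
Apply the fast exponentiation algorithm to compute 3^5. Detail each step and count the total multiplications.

Computing 3^5 by squaring (build up from 3^1; each line after the first costs one multiplication):

3^1 = 3
3^2 = (3^1)^2 = 3^2 = 9
3^4 = (3^2)^2 = 9^2 = 81
3^5 = 3 * 3^4 = 3 * 81 = 243

Result: 243
Multiplications needed: 3 (3 lines after 3^1)

3^5 = 243. Using exponentiation by squaring, this requires 3 multiplications. The key idea: if the exponent is even, square the half-power; if odd, multiply by the base once.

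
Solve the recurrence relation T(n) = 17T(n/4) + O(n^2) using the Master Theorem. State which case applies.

Master Theorem for T(n) = 17T(n/4) + O(n^2):

a = 17, b = 4, c = 2
log_b(a) = log_4(17) = 2.0437

Case 1: c = 2 < log_4(17) = 2.0437
T(n) = O(n^(log_4 17))

For T(n) = 17T(n/4) + O(n^2): log_4(17) = 2.0437. This is Case 1 of the Master Theorem (c < log_b(a), work dominated by leaves), giving O(n^(log_4 17)).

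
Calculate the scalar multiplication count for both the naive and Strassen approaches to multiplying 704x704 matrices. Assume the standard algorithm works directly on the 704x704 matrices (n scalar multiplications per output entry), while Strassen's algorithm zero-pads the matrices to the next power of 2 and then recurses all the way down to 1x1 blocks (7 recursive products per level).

Matrix multiplication for 704x704 matrices:

Strassen's algorithm requires power-of-2 dimensions. Pad 704x704 to 1024x1024 (next power of 2).

Standard algorithm: 704^3 = 348913664 multiplications
Strassen's algorithm: 7^(log2(1024)) = 7^10 = 282475249 multiplications
Savings: 348913664 - 282475249 = 66438415 multiplications

Standard: 348913664 multiplications (704^3). Strassen: 282475249 multiplications (7^10, after padding to 1024x1024). Strassen reduces 8 recursive multiplications to 7 at each level.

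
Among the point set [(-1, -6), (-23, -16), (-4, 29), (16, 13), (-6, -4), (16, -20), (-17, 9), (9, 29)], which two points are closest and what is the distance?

Computing all pairwise distances among 8 points:

d((-1, -6), (-23, -16)) = 24.1661
d((-1, -6), (-4, 29)) = 35.1283
d((-1, -6), (16, 13)) = 25.4951
d((-1, -6), (-6, -4)) = 5.3852 <-- minimum
d((-1, -6), (16, -20)) = 22.0227
d((-1, -6), (-17, 9)) = 21.9317
d((-1, -6), (9, 29)) = 36.4005
d((-23, -16), (-4, 29)) = 48.8467
d((-23, -16), (16, 13)) = 48.6004
d((-23, -16), (-6, -4)) = 20.8087
d((-23, -16), (16, -20)) = 39.2046
d((-23, -16), (-17, 9)) = 25.7099
d((-23, -16), (9, 29)) = 55.2178
d((-4, 29), (16, 13)) = 25.6125
d((-4, 29), (-6, -4)) = 33.0606
d((-4, 29), (16, -20)) = 52.9245
d((-4, 29), (-17, 9)) = 23.8537
d((-4, 29), (9, 29)) = 13.0
d((16, 13), (-6, -4)) = 27.8029
d((16, 13), (16, -20)) = 33.0
d((16, 13), (-17, 9)) = 33.2415
d((16, 13), (9, 29)) = 17.4642
d((-6, -4), (16, -20)) = 27.2029
d((-6, -4), (-17, 9)) = 17.0294
d((-6, -4), (9, 29)) = 36.2491
d((16, -20), (-17, 9)) = 43.9318
d((16, -20), (9, 29)) = 49.4975
d((-17, 9), (9, 29)) = 32.8024

Closest pair: (-1, -6) and (-6, -4) with distance 5.3852

The closest pair is (-1, -6) and (-6, -4) with Euclidean distance 5.3852. For 8 points, brute-force pairwise comparison is shown above. For large n, the divide-and-conquer algorithm (sort by x, recurse on halves, check the dividing strip) achieves O(n log n).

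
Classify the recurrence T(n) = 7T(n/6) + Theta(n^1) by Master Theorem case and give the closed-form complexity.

Master Theorem for T(n) = 7T(n/6) + O(n^1):

a = 7, b = 6, c = 1
log_b(a) = log_6(7) = 1.0860

Case 1: c = 1 < log_6(7) = 1.0860
T(n) = O(n^(log_6 7))

For T(n) = 7T(n/6) + O(n^1): log_6(7) = 1.0860. This is Case 1 of the Master Theorem (c < log_b(a), work dominated by leaves), giving O(n^(log_6 7)).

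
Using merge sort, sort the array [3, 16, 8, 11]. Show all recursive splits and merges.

Merge sort trace:

Split: [3, 16, 8, 11] -> [3, 16] and [8, 11]
  Split: [3, 16] -> [3] and [16]
  Merge: [3] + [16] -> [3, 16]
  Split: [8, 11] -> [8] and [11]
  Merge: [8] + [11] -> [8, 11]
Merge: [3, 16] + [8, 11] -> [3, 8, 11, 16]

Final sorted array: [3, 8, 11, 16]

The merge sort proceeds by recursively splitting the array and merging sorted halves.
After all merges, the sorted array is [3, 8, 11, 16].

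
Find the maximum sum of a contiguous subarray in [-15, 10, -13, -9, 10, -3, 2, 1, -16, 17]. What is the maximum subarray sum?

Using Kadane's algorithm on [-15, 10, -13, -9, 10, -3, 2, 1, -16, 17]:

Scanning through the array:
Position 1 (value 10): max_ending_here = 10, max_so_far = 10
Position 2 (value -13): max_ending_here = -3, max_so_far = 10
Position 3 (value -9): max_ending_here = -9, max_so_far = 10
Position 4 (value 10): max_ending_here = 10, max_so_far = 10
Position 5 (value -3): max_ending_here = 7, max_so_far = 10
Position 6 (value 2): max_ending_here = 9, max_so_far = 10
Position 7 (value 1): max_ending_here = 10, max_so_far = 10
Position 8 (value -16): max_ending_here = -6, max_so_far = 10
Position 9 (value 17): max_ending_here = 17, max_so_far = 17

Maximum subarray: [17]
Maximum sum: 17

The maximum subarray is [17] with sum 17. This subarray runs from index 9 to index 9.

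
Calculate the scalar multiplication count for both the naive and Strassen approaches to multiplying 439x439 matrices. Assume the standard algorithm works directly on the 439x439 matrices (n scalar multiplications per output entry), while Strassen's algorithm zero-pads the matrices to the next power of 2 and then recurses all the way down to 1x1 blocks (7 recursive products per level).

Matrix multiplication for 439x439 matrices:

Strassen's algorithm requires power-of-2 dimensions. Pad 439x439 to 512x512 (next power of 2).

Standard algorithm: 439^3 = 84604519 multiplications
Strassen's algorithm: 7^(log2(512)) = 7^9 = 40353607 multiplications
Savings: 84604519 - 40353607 = 44250912 multiplications

Standard: 84604519 multiplications (439^3). Strassen: 40353607 multiplications (7^9, after padding to 512x512). Strassen reduces 8 recursive multiplications to 7 at each level.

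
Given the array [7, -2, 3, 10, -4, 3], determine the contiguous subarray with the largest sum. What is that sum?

Using Kadane's algorithm on [7, -2, 3, 10, -4, 3]:

Scanning through the array:
Position 1 (value -2): max_ending_here = 5, max_so_far = 7
Position 2 (value 3): max_ending_here = 8, max_so_far = 8
Position 3 (value 10): max_ending_here = 18, max_so_far = 18
Position 4 (value -4): max_ending_here = 14, max_so_far = 18
Position 5 (value 3): max_ending_here = 17, max_so_far = 18

Maximum subarray: [7, -2, 3, 10]
Maximum sum: 18

The maximum subarray is [7, -2, 3, 10] with sum 18. This subarray runs from index 0 to index 3.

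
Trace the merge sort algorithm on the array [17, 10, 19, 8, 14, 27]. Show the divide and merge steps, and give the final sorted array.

Merge sort trace:

Split: [17, 10, 19, 8, 14, 27] -> [17, 10, 19] and [8, 14, 27]
  Split: [17, 10, 19] -> [17] and [10, 19]
    Split: [10, 19] -> [10] and [19]
    Merge: [10] + [19] -> [10, 19]
  Merge: [17] + [10, 19] -> [10, 17, 19]
  Split: [8, 14, 27] -> [8] and [14, 27]
    Split: [14, 27] -> [14] and [27]
    Merge: [14] + [27] -> [14, 27]
  Merge: [8] + [14, 27] -> [8, 14, 27]
Merge: [10, 17, 19] + [8, 14, 27] -> [8, 10, 14, 17, 19, 27]

Final sorted array: [8, 10, 14, 17, 19, 27]

The merge sort proceeds by recursively splitting the array and merging sorted halves.
After all merges, the sorted array is [8, 10, 14, 17, 19, 27].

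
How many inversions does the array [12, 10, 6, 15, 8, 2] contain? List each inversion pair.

Finding inversions in [12, 10, 6, 15, 8, 2]:

(0, 1): arr[0]=12 > arr[1]=10
(0, 2): arr[0]=12 > arr[2]=6
(0, 4): arr[0]=12 > arr[4]=8
(0, 5): arr[0]=12 > arr[5]=2
(1, 2): arr[1]=10 > arr[2]=6
(1, 4): arr[1]=10 > arr[4]=8
(1, 5): arr[1]=10 > arr[5]=2
(2, 5): arr[2]=6 > arr[5]=2
(3, 4): arr[3]=15 > arr[4]=8
(3, 5): arr[3]=15 > arr[5]=2
(4, 5): arr[4]=8 > arr[5]=2

Total inversions: 11

The array has 11 inversion(s): (0,1), (0,2), (0,4), (0,5), (1,2), (1,4), (1,5), (2,5), (3,4), (3,5), (4,5). Each pair (i,j) satisfies i < j and arr[i] > arr[j].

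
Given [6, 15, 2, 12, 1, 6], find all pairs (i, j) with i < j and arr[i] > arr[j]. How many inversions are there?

Finding inversions in [6, 15, 2, 12, 1, 6]:

(0, 2): arr[0]=6 > arr[2]=2
(0, 4): arr[0]=6 > arr[4]=1
(1, 2): arr[1]=15 > arr[2]=2
(1, 3): arr[1]=15 > arr[3]=12
(1, 4): arr[1]=15 > arr[4]=1
(1, 5): arr[1]=15 > arr[5]=6
(2, 4): arr[2]=2 > arr[4]=1
(3, 4): arr[3]=12 > arr[4]=1
(3, 5): arr[3]=12 > arr[5]=6

Total inversions: 9

The array has 9 inversion(s): (0,2), (0,4), (1,2), (1,3), (1,4), (1,5), (2,4), (3,4), (3,5). Each pair (i,j) satisfies i < j and arr[i] > arr[j].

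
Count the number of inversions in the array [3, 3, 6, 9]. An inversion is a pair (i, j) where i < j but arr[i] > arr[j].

Finding inversions in [3, 3, 6, 9]:


Total inversions: 0

The array has 0 inversions. It is already sorted.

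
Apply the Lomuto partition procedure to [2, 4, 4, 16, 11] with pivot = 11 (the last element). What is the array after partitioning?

Lomuto partition with pivot = 11:

Initial array: [2, 4, 4, 16, 11]

arr[0]=2 <= 11: swap with position 0, array becomes [2, 4, 4, 16, 11]
arr[1]=4 <= 11: swap with position 1, array becomes [2, 4, 4, 16, 11]
arr[2]=4 <= 11: swap with position 2, array becomes [2, 4, 4, 16, 11]
arr[3]=16 > 11: no swap

Place pivot at position 3: [2, 4, 4, 11, 16]
Pivot position: 3

After partitioning with pivot 11, the array becomes [2, 4, 4, 11, 16]. The pivot is placed at index 3. All elements to the left of the pivot are <= 11, and all elements to the right are > 11.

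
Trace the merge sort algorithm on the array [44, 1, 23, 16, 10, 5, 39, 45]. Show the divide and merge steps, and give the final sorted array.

Merge sort trace:

Split: [44, 1, 23, 16, 10, 5, 39, 45] -> [44, 1, 23, 16] and [10, 5, 39, 45]
  Split: [44, 1, 23, 16] -> [44, 1] and [23, 16]
    Split: [44, 1] -> [44] and [1]
    Merge: [44] + [1] -> [1, 44]
    Split: [23, 16] -> [23] and [16]
    Merge: [23] + [16] -> [16, 23]
  Merge: [1, 44] + [16, 23] -> [1, 16, 23, 44]
  Split: [10, 5, 39, 45] -> [10, 5] and [39, 45]
    Split: [10, 5] -> [10] and [5]
    Merge: [10] + [5] -> [5, 10]
    Split: [39, 45] -> [39] and [45]
    Merge: [39] + [45] -> [39, 45]
  Merge: [5, 10] + [39, 45] -> [5, 10, 39, 45]
Merge: [1, 16, 23, 44] + [5, 10, 39, 45] -> [1, 5, 10, 16, 23, 39, 44, 45]

Final sorted array: [1, 5, 10, 16, 23, 39, 44, 45]

The merge sort proceeds by recursively splitting the array and merging sorted halves.
After all merges, the sorted array is [1, 5, 10, 16, 23, 39, 44, 45].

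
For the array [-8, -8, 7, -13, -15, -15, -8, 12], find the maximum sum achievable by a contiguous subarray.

Using Kadane's algorithm on [-8, -8, 7, -13, -15, -15, -8, 12]:

Scanning through the array:
Position 1 (value -8): max_ending_here = -8, max_so_far = -8
Position 2 (value 7): max_ending_here = 7, max_so_far = 7
Position 3 (value -13): max_ending_here = -6, max_so_far = 7
Position 4 (value -15): max_ending_here = -15, max_so_far = 7
Position 5 (value -15): max_ending_here = -15, max_so_far = 7
Position 6 (value -8): max_ending_here = -8, max_so_far = 7
Position 7 (value 12): max_ending_here = 12, max_so_far = 12

Maximum subarray: [12]
Maximum sum: 12

The maximum subarray is [12] with sum 12. This subarray runs from index 7 to index 7.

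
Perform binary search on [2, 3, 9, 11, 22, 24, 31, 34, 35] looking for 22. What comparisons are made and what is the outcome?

Binary search for 22 in [2, 3, 9, 11, 22, 24, 31, 34, 35]:

lo=0, hi=8, mid=4, arr[mid]=22 -> Found target at index 4!

Binary search finds 22 at index 4 after 1 comparisons. The search repeatedly halves the search space by comparing with the middle element.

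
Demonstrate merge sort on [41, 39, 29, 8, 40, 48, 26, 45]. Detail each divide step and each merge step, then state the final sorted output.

Merge sort trace:

Split: [41, 39, 29, 8, 40, 48, 26, 45] -> [41, 39, 29, 8] and [40, 48, 26, 45]
  Split: [41, 39, 29, 8] -> [41, 39] and [29, 8]
    Split: [41, 39] -> [41] and [39]
    Merge: [41] + [39] -> [39, 41]
    Split: [29, 8] -> [29] and [8]
    Merge: [29] + [8] -> [8, 29]
  Merge: [39, 41] + [8, 29] -> [8, 29, 39, 41]
  Split: [40, 48, 26, 45] -> [40, 48] and [26, 45]
    Split: [40, 48] -> [40] and [48]
    Merge: [40] + [48] -> [40, 48]
    Split: [26, 45] -> [26] and [45]
    Merge: [26] + [45] -> [26, 45]
  Merge: [40, 48] + [26, 45] -> [26, 40, 45, 48]
Merge: [8, 29, 39, 41] + [26, 40, 45, 48] -> [8, 26, 29, 39, 40, 41, 45, 48]

Final sorted array: [8, 26, 29, 39, 40, 41, 45, 48]

The merge sort proceeds by recursively splitting the array and merging sorted halves.
After all merges, the sorted array is [8, 26, 29, 39, 40, 41, 45, 48].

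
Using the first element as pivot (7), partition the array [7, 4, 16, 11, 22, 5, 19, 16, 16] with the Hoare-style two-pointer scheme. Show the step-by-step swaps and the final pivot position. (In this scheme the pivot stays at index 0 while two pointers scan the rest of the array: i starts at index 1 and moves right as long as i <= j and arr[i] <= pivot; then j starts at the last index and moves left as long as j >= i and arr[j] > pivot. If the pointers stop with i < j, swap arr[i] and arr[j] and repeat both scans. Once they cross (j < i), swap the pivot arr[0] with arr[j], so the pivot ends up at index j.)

Hoare-style two-pointer partition with pivot = 7:

Initial array: [7, 4, 16, 11, 22, 5, 19, 16, 16]

Pointers start at i = 1, j = 8.
i stops at index 2 (arr[2]=16 > 7), j stops at index 5 (arr[5]=5 <= 7): swap arr[2] and arr[5], array becomes [7, 4, 5, 11, 22, 16, 19, 16, 16]
i ends at 3, j ends at 2: the pointers have crossed (j < i), so scanning stops.

Swap pivot arr[0] with arr[2] to place pivot at position 2: [5, 4, 7, 11, 22, 16, 19, 16, 16]
Pivot position: 2

After partitioning with pivot 7, the array becomes [5, 4, 7, 11, 22, 16, 19, 16, 16]. The pivot is placed at index 2. All elements to the left of the pivot are <= 7, and all elements to the right are > 7.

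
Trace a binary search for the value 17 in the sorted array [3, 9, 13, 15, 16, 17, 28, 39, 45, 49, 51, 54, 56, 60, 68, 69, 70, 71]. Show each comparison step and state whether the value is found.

Binary search for 17 in [3, 9, 13, 15, 16, 17, 28, 39, 45, 49, 51, 54, 56, 60, 68, 69, 70, 71]:

lo=0, hi=17, mid=8, arr[mid]=45 -> 45 > 17, search left half
lo=0, hi=7, mid=3, arr[mid]=15 -> 15 < 17, search right half
lo=4, hi=7, mid=5, arr[mid]=17 -> Found target at index 5!

Binary search finds 17 at index 5 after 3 comparisons. The search repeatedly halves the search space by comparing with the middle element.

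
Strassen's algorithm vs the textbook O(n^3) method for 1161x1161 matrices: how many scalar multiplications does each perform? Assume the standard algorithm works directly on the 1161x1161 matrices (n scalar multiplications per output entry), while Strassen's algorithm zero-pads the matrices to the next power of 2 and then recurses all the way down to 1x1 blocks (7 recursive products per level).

Matrix multiplication for 1161x1161 matrices:

Strassen's algorithm requires power-of-2 dimensions. Pad 1161x1161 to 2048x2048 (next power of 2).

Standard algorithm: 1161^3 = 1564936281 multiplications
Strassen's algorithm: 7^(log2(2048)) = 7^11 = 1977326743 multiplications
Difference: 1564936281 - 1977326743 = -412390462 (Strassen uses MORE here due to padding overhead — for small or just-over-power-of-2 n, padding can outweigh the per-level savings)

Standard: 1564936281 multiplications (1161^3). Strassen: 1977326743 multiplications (7^11, after padding to 2048x2048). Strassen reduces 8 recursive multiplications to 7 at each level.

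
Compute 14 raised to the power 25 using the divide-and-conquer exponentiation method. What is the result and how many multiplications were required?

Computing 14^25 by squaring (build up from 14^1; each line after the first costs one multiplication):

14^1 = 14
14^2 = (14^1)^2 = 14^2 = 196
14^3 = 14 * 14^2 = 14 * 196 = 2744
14^6 = (14^3)^2 = 2744^2 = 7529536
14^12 = (14^6)^2 = 7529536^2 = 56693912375296
14^24 = (14^12)^2 = 56693912375296^2 = 3214199700417740936751087616
14^25 = 14 * 14^24 = 14 * 3214199700417740936751087616 = 44998795805848373114515226624

Result: 44998795805848373114515226624
Multiplications needed: 6 (6 lines after 14^1)

14^25 = 44998795805848373114515226624. Using exponentiation by squaring, this requires 6 multiplications. The key idea: if the exponent is even, square the half-power; if odd, multiply by the base once.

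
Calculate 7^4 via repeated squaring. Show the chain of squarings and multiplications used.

Computing 7^4 by squaring (build up from 7^1; each line after the first costs one multiplication):

7^1 = 7
7^2 = (7^1)^2 = 7^2 = 49
7^4 = (7^2)^2 = 49^2 = 2401

Result: 2401
Multiplications needed: 2 (2 lines after 7^1)

7^4 = 2401. Using exponentiation by squaring, this requires 2 multiplications. The key idea: if the exponent is even, square the half-power; if odd, multiply by the base once.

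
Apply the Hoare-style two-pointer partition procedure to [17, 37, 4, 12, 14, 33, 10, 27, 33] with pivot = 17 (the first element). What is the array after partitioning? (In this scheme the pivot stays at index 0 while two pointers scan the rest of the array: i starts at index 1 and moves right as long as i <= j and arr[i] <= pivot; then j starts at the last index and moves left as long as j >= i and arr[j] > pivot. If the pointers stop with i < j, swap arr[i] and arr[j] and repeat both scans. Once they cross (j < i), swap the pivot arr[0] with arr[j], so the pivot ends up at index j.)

Hoare-style two-pointer partition with pivot = 17:

Initial array: [17, 37, 4, 12, 14, 33, 10, 27, 33]

Pointers start at i = 1, j = 8.
i stops at index 1 (arr[1]=37 > 17), j stops at index 6 (arr[6]=10 <= 17): swap arr[1] and arr[6], array becomes [17, 10, 4, 12, 14, 33, 37, 27, 33]
i ends at 5, j ends at 4: the pointers have crossed (j < i), so scanning stops.

Swap pivot arr[0] with arr[4] to place pivot at position 4: [14, 10, 4, 12, 17, 33, 37, 27, 33]
Pivot position: 4

After partitioning with pivot 17, the array becomes [14, 10, 4, 12, 17, 33, 37, 27, 33]. The pivot is placed at index 4. All elements to the left of the pivot are <= 17, and all elements to the right are > 17.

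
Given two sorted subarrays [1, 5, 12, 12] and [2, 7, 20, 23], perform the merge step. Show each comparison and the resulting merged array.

Merging process:

Compare 1 vs 2: take 1 from left. Merged: [1]
Compare 5 vs 2: take 2 from right. Merged: [1, 2]
Compare 5 vs 7: take 5 from left. Merged: [1, 2, 5]
Compare 12 vs 7: take 7 from right. Merged: [1, 2, 5, 7]
Compare 12 vs 20: take 12 from left. Merged: [1, 2, 5, 7, 12]
Compare 12 vs 20: take 12 from left. Merged: [1, 2, 5, 7, 12, 12]
Append remaining from right: [20, 23]. Merged: [1, 2, 5, 7, 12, 12, 20, 23]

Final merged array: [1, 2, 5, 7, 12, 12, 20, 23]
Total comparisons: 6

The merged array is [1, 2, 5, 7, 12, 12, 20, 23], requiring 6 comparisons. The merge step runs in O(n) time where n is the total number of elements.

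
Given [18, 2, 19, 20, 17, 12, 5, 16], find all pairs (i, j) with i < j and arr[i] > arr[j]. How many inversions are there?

Finding inversions in [18, 2, 19, 20, 17, 12, 5, 16]:

(0, 1): arr[0]=18 > arr[1]=2
(0, 4): arr[0]=18 > arr[4]=17
(0, 5): arr[0]=18 > arr[5]=12
(0, 6): arr[0]=18 > arr[6]=5
(0, 7): arr[0]=18 > arr[7]=16
(2, 4): arr[2]=19 > arr[4]=17
(2, 5): arr[2]=19 > arr[5]=12
(2, 6): arr[2]=19 > arr[6]=5
(2, 7): arr[2]=19 > arr[7]=16
(3, 4): arr[3]=20 > arr[4]=17
(3, 5): arr[3]=20 > arr[5]=12
(3, 6): arr[3]=20 > arr[6]=5
(3, 7): arr[3]=20 > arr[7]=16
(4, 5): arr[4]=17 > arr[5]=12
(4, 6): arr[4]=17 > arr[6]=5
(4, 7): arr[4]=17 > arr[7]=16
(5, 6): arr[5]=12 > arr[6]=5

Total inversions: 17

The array has 17 inversion(s): (0,1), (0,4), (0,5), (0,6), (0,7), (2,4), (2,5), (2,6), (2,7), (3,4), (3,5), (3,6), (3,7), (4,5), (4,6), (4,7), (5,6). Each pair (i,j) satisfies i < j and arr[i] > arr[j].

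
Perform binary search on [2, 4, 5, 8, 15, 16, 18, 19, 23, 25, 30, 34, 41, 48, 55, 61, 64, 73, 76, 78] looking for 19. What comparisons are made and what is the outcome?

Binary search for 19 in [2, 4, 5, 8, 15, 16, 18, 19, 23, 25, 30, 34, 41, 48, 55, 61, 64, 73, 76, 78]:

lo=0, hi=19, mid=9, arr[mid]=25 -> 25 > 19, search left half
lo=0, hi=8, mid=4, arr[mid]=15 -> 15 < 19, search right half
lo=5, hi=8, mid=6, arr[mid]=18 -> 18 < 19, search right half
lo=7, hi=8, mid=7, arr[mid]=19 -> Found target at index 7!

Binary search finds 19 at index 7 after 4 comparisons. The search repeatedly halves the search space by comparing with the middle element.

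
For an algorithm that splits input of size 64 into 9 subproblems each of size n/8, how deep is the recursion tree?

For divide and conquer with division factor 8:

Problem sizes at each level:
Level 0: 64
Level 1: 8
Level 2: 1

The root is level 0 and the size-1 base case is level 2 (the tree spans levels 0 through 2, i.e. 3 levels counting the root), so the depth is the number of divisions: log_8(64) = 2

The recursion tree depth is log_8(64) = 2. At each level, the problem size is divided by 8, so it takes 2 divisions to reduce to a base case of size 1. The algorithm makes 9 recursive calls at each level.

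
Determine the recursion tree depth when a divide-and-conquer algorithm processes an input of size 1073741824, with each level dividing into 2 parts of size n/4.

For divide and conquer with division factor 4:

Problem sizes at each level:
Level 0: 1073741824
Level 1: 268435456
Level 2: 67108864
Level 3: 16777216
Level 4: 4194304
Level 5: 1048576
Level 6: 262144
Level 7: 65536
Level 8: 16384
Level 9: 4096
Level 10: 1024
Level 11: 256
Level 12: 64
Level 13: 16
Level 14: 4
Level 15: 1

The root is level 0 and the size-1 base case is level 15 (the tree spans levels 0 through 15, i.e. 16 levels counting the root), so the depth is the number of divisions: log_4(1073741824) = 15

The recursion tree depth is log_4(1073741824) = 15. At each level, the problem size is divided by 4, so it takes 15 divisions to reduce to a base case of size 1. The algorithm makes 2 recursive calls at each level.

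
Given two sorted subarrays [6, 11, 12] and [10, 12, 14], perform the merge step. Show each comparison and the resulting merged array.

Merging process:

Compare 6 vs 10: take 6 from left. Merged: [6]
Compare 11 vs 10: take 10 from right. Merged: [6, 10]
Compare 11 vs 12: take 11 from left. Merged: [6, 10, 11]
Compare 12 vs 12: take 12 from left. Merged: [6, 10, 11, 12]
Append remaining from right: [12, 14]. Merged: [6, 10, 11, 12, 12, 14]

Final merged array: [6, 10, 11, 12, 12, 14]
Total comparisons: 4

The merged array is [6, 10, 11, 12, 12, 14], requiring 4 comparisons. The merge step runs in O(n) time where n is the total number of elements.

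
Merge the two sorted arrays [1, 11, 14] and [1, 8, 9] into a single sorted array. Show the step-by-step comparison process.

Merging process:

Compare 1 vs 1: take 1 from left. Merged: [1]
Compare 11 vs 1: take 1 from right. Merged: [1, 1]
Compare 11 vs 8: take 8 from right. Merged: [1, 1, 8]
Compare 11 vs 9: take 9 from right. Merged: [1, 1, 8, 9]
Append remaining from left: [11, 14]. Merged: [1, 1, 8, 9, 11, 14]

Final merged array: [1, 1, 8, 9, 11, 14]
Total comparisons: 4

The merged array is [1, 1, 8, 9, 11, 14], requiring 4 comparisons. The merge step runs in O(n) time where n is the total number of elements.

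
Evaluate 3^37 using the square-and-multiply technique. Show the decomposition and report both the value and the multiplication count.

Computing 3^37 by squaring (build up from 3^1; each line after the first costs one multiplication):

3^1 = 3
3^2 = (3^1)^2 = 3^2 = 9
3^4 = (3^2)^2 = 9^2 = 81
3^8 = (3^4)^2 = 81^2 = 6561
3^9 = 3 * 3^8 = 3 * 6561 = 19683
3^18 = (3^9)^2 = 19683^2 = 387420489
3^36 = (3^18)^2 = 387420489^2 = 150094635296999121
3^37 = 3 * 3^36 = 3 * 150094635296999121 = 450283905890997363

Result: 450283905890997363
Multiplications needed: 7 (7 lines after 3^1)

3^37 = 450283905890997363. Using exponentiation by squaring, this requires 7 multiplications. The key idea: if the exponent is even, square the half-power; if odd, multiply by the base once.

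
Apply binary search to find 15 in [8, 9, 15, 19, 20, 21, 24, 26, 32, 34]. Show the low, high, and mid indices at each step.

Binary search for 15 in [8, 9, 15, 19, 20, 21, 24, 26, 32, 34]:

lo=0, hi=9, mid=4, arr[mid]=20 -> 20 > 15, search left half
lo=0, hi=3, mid=1, arr[mid]=9 -> 9 < 15, search right half
lo=2, hi=3, mid=2, arr[mid]=15 -> Found target at index 2!

Binary search finds 15 at index 2 after 3 comparisons. The search repeatedly halves the search space by comparing with the middle element.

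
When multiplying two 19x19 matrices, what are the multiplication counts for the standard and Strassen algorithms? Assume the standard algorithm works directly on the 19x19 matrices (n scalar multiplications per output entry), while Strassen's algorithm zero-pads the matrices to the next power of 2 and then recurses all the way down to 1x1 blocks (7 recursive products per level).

Matrix multiplication for 19x19 matrices:

Strassen's algorithm requires power-of-2 dimensions. Pad 19x19 to 32x32 (next power of 2).

Standard algorithm: 19^3 = 6859 multiplications
Strassen's algorithm: 7^(log2(32)) = 7^5 = 16807 multiplications
Difference: 6859 - 16807 = -9948 (Strassen uses MORE here due to padding overhead — for small or just-over-power-of-2 n, padding can outweigh the per-level savings)

Standard: 6859 multiplications (19^3). Strassen: 16807 multiplications (7^5, after padding to 32x32). Strassen reduces 8 recursive multiplications to 7 at each level.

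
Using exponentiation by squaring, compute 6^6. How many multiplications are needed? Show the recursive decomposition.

Computing 6^6 by squaring (build up from 6^1; each line after the first costs one multiplication):

6^1 = 6
6^2 = (6^1)^2 = 6^2 = 36
6^3 = 6 * 6^2 = 6 * 36 = 216
6^6 = (6^3)^2 = 216^2 = 46656

Result: 46656
Multiplications needed: 3 (3 lines after 6^1)

6^6 = 46656. Using exponentiation by squaring, this requires 3 multiplications. The key idea: if the exponent is even, square the half-power; if odd, multiply by the base once.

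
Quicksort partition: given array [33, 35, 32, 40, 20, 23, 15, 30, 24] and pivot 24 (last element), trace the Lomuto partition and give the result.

Lomuto partition with pivot = 24:

Initial array: [33, 35, 32, 40, 20, 23, 15, 30, 24]

arr[0]=33 > 24: no swap
arr[1]=35 > 24: no swap
arr[2]=32 > 24: no swap
arr[3]=40 > 24: no swap
arr[4]=20 <= 24: swap with position 0, array becomes [20, 35, 32, 40, 33, 23, 15, 30, 24]
arr[5]=23 <= 24: swap with position 1, array becomes [20, 23, 32, 40, 33, 35, 15, 30, 24]
arr[6]=15 <= 24: swap with position 2, array becomes [20, 23, 15, 40, 33, 35, 32, 30, 24]
arr[7]=30 > 24: no swap

Place pivot at position 3: [20, 23, 15, 24, 33, 35, 32, 30, 40]
Pivot position: 3

After partitioning with pivot 24, the array becomes [20, 23, 15, 24, 33, 35, 32, 30, 40]. The pivot is placed at index 3. All elements to the left of the pivot are <= 24, and all elements to the right are > 24.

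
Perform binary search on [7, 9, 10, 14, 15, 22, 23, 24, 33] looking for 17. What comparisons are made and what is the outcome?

Binary search for 17 in [7, 9, 10, 14, 15, 22, 23, 24, 33]:

lo=0, hi=8, mid=4, arr[mid]=15 -> 15 < 17, search right half
lo=5, hi=8, mid=6, arr[mid]=23 -> 23 > 17, search left half
lo=5, hi=5, mid=5, arr[mid]=22 -> 22 > 17, search left half
lo=5 > hi=4, target 17 not found

Binary search determines that 17 is not in the array after 3 comparisons. The search space was exhausted without finding the target.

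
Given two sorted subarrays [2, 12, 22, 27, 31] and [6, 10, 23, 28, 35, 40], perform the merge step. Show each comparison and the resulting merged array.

Merging process:

Compare 2 vs 6: take 2 from left. Merged: [2]
Compare 12 vs 6: take 6 from right. Merged: [2, 6]
Compare 12 vs 10: take 10 from right. Merged: [2, 6, 10]
Compare 12 vs 23: take 12 from left. Merged: [2, 6, 10, 12]
Compare 22 vs 23: take 22 from left. Merged: [2, 6, 10, 12, 22]
Compare 27 vs 23: take 23 from right. Merged: [2, 6, 10, 12, 22, 23]
Compare 27 vs 28: take 27 from left. Merged: [2, 6, 10, 12, 22, 23, 27]
Compare 31 vs 28: take 28 from right. Merged: [2, 6, 10, 12, 22, 23, 27, 28]
Compare 31 vs 35: take 31 from left. Merged: [2, 6, 10, 12, 22, 23, 27, 28, 31]
Append remaining from right: [35, 40]. Merged: [2, 6, 10, 12, 22, 23, 27, 28, 31, 35, 40]

Final merged array: [2, 6, 10, 12, 22, 23, 27, 28, 31, 35, 40]
Total comparisons: 9

The merged array is [2, 6, 10, 12, 22, 23, 27, 28, 31, 35, 40], requiring 9 comparisons. The merge step runs in O(n) time where n is the total number of elements.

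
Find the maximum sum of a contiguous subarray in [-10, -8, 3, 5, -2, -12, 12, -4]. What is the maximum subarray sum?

Using Kadane's algorithm on [-10, -8, 3, 5, -2, -12, 12, -4]:

Scanning through the array:
Position 1 (value -8): max_ending_here = -8, max_so_far = -8
Position 2 (value 3): max_ending_here = 3, max_so_far = 3
Position 3 (value 5): max_ending_here = 8, max_so_far = 8
Position 4 (value -2): max_ending_here = 6, max_so_far = 8
Position 5 (value -12): max_ending_here = -6, max_so_far = 8
Position 6 (value 12): max_ending_here = 12, max_so_far = 12
Position 7 (value -4): max_ending_here = 8, max_so_far = 12

Maximum subarray: [12]
Maximum sum: 12

The maximum subarray is [12] with sum 12. This subarray runs from index 6 to index 6.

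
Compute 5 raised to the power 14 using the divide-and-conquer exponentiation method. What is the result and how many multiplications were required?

Computing 5^14 by squaring (build up from 5^1; each line after the first costs one multiplication):

5^1 = 5
5^2 = (5^1)^2 = 5^2 = 25
5^3 = 5 * 5^2 = 5 * 25 = 125
5^6 = (5^3)^2 = 125^2 = 15625
5^7 = 5 * 5^6 = 5 * 15625 = 78125
5^14 = (5^7)^2 = 78125^2 = 6103515625

Result: 6103515625
Multiplications needed: 5 (5 lines after 5^1)

5^14 = 6103515625. Using exponentiation by squaring, this requires 5 multiplications. The key idea: if the exponent is even, square the half-power; if odd, multiply by the base once.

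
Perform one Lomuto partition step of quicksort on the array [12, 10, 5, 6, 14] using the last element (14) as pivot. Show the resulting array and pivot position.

Lomuto partition with pivot = 14:

Initial array: [12, 10, 5, 6, 14]

arr[0]=12 <= 14: swap with position 0, array becomes [12, 10, 5, 6, 14]
arr[1]=10 <= 14: swap with position 1, array becomes [12, 10, 5, 6, 14]
arr[2]=5 <= 14: swap with position 2, array becomes [12, 10, 5, 6, 14]
arr[3]=6 <= 14: swap with position 3, array becomes [12, 10, 5, 6, 14]

Place pivot at position 4: [12, 10, 5, 6, 14]
Pivot position: 4

After partitioning with pivot 14, the array becomes [12, 10, 5, 6, 14]. The pivot is placed at index 4. All elements to the left of the pivot are <= 14, and all elements to the right are > 14.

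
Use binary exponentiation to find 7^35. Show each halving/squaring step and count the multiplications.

Computing 7^35 by squaring (build up from 7^1; each line after the first costs one multiplication):

7^1 = 7
7^2 = (7^1)^2 = 7^2 = 49
7^4 = (7^2)^2 = 49^2 = 2401
7^8 = (7^4)^2 = 2401^2 = 5764801
7^16 = (7^8)^2 = 5764801^2 = 33232930569601
7^17 = 7 * 7^16 = 7 * 33232930569601 = 232630513987207
7^34 = (7^17)^2 = 232630513987207^2 = 54116956037952111668959660849
7^35 = 7 * 7^34 = 7 * 54116956037952111668959660849 = 378818692265664781682717625943

Result: 378818692265664781682717625943
Multiplications needed: 7 (7 lines after 7^1)

7^35 = 378818692265664781682717625943. Using exponentiation by squaring, this requires 7 multiplications. The key idea: if the exponent is even, square the half-power; if odd, multiply by the base once.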